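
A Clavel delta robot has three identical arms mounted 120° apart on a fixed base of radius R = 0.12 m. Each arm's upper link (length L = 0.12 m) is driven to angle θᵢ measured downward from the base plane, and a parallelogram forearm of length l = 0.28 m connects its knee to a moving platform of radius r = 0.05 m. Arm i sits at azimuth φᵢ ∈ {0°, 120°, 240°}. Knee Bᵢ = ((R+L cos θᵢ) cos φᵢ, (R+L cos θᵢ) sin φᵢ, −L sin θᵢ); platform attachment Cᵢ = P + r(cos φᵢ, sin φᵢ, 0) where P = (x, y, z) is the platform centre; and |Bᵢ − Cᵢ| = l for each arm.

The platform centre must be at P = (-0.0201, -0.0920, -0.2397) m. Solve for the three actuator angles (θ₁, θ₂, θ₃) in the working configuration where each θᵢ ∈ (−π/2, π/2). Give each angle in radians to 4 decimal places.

θ₁ = 0.5236, θ₂ = 0.7852, θ₃ = -0.1747

φ1=0.0° → target in arm frame (-0.0201, -0.0920)
  e−x'=0.0901;  (l²−L²−(e−x')²−y'²−z²)/2L = -0.0418
  θ1 = atan2(B,A) + arccos(C/0.2561) = 0.5236
rotate P by −φ2: (-0.0696, 0.0634, -0.2397)
  A=0.1396, B=-0.2397, C=(l²−L²−A²−y'²−z²)/(2L)=-0.0707
  θ2 = atan2(B,A) + arccos(C/0.2774) = 0.7852
φ3=240.0° → target in arm frame (0.0897, 0.0286)
  A=-0.0197, B=-0.2397, C=(l²−L²−A²−y'²−z²)/(2L)=0.0222
  √(A²+B²)=0.2405;  θ3 = -1.6529+1.4782 ≈ -0.1747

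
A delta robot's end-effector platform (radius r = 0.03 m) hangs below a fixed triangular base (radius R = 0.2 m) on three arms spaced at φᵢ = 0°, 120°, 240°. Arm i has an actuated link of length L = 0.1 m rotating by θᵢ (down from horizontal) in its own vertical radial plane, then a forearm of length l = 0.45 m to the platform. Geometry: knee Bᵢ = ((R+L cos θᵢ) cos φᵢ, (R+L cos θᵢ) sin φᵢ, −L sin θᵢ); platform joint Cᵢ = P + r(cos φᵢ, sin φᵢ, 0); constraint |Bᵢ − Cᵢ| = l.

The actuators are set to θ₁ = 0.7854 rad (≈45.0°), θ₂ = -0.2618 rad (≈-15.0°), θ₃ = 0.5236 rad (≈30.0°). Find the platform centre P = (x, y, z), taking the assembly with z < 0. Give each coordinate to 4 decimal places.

φ1=0.0°: virtual centre (0.2407, 0.0000, -0.0707), radius l
φ2=120.0°: virtual centre (-0.1333, 0.2309, 0.0259), radius l
centre 3 = (0.2566·cos240.0°, 0.2566·sin240.0°, -0.0500) = (-0.1283, -0.2222, -0.0500)
subtract pairs → two planes through P
plane₁₂: -0.7480x+0.4618y+0.1932z = 0.0088
det = 0.6732;  x = -0.0095+0.1559z,  y = 0.0036+-0.1658z
sphere 1 gives Az²+Bz+C=0 with A=1.0518, B=0.0622, C=-0.1349;  B²−4AC=0.5713;  roots -0.3889, 0.3298;  negative root z = -0.3889
x = -0.0702, y = 0.0681

(-0.0702, 0.0681, -0.3889)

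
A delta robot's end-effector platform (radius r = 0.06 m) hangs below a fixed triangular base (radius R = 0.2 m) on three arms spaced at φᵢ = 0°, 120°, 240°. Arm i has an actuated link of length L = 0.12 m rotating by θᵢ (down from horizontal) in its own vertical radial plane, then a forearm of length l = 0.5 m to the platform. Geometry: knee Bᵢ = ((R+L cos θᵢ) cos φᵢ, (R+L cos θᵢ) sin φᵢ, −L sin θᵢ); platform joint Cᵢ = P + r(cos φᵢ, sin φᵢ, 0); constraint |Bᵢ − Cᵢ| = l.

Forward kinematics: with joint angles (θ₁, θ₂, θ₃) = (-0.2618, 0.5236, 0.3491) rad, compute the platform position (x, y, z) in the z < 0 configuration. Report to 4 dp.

arm 1 at φ=0.0°: ρ1 = 0.2559;  O1 = (0.2559, 0.0000, 0.0311)
arm 2 at φ=120.0°: ρ2 = 0.2439;  O2 = (-0.1220, 0.2112, -0.0600)
φ3=240.0°: virtual centre (-0.1264, -0.2189, -0.0410), radius l
eliminate P² terms by subtracting sphere 1 from 2 and 3
linear system: -0.7557x+0.4225y = -0.0034−-0.1821z; -0.7646x+-0.4378y = -0.0009−-0.1442z
Cramer: x(z) = 0.0028-0.2151z;  y(z) = -0.0029+0.0463z
into |P−O₁|² = l²: 1.0484z² + 0.0465z + -0.1850 = 0;  Δ = 0.7779;  z = -0.4428 or 0.3984 → z<0 root = -0.4428
x = 0.0981, y = -0.0234

(0.0981, -0.0234, -0.4428)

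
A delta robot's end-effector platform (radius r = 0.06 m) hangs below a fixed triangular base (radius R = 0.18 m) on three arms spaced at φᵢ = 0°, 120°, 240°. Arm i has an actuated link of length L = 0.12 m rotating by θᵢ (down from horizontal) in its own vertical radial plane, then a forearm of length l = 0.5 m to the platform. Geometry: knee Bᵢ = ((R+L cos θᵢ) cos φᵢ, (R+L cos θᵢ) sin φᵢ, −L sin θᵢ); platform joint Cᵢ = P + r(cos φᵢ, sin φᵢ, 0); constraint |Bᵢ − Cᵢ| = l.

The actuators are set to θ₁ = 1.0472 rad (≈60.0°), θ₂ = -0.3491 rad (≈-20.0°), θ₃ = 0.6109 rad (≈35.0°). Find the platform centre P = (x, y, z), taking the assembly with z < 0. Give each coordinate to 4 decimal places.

(-0.1549, 0.1287, -0.4521)

φ1=0.0°: virtual centre (0.1800, 0.0000, -0.1039), radius l
arm 2 at φ=120.0°: (R−r)+L cos θ2 = 0.2328;  O2 = (-0.1164, 0.2016, 0.0410)
arm 3 at φ=240.0°: (R−r)+L cos θ3 = 0.2183;  O3 = (-0.1091, -0.1890, -0.0688)
eliminate P² terms by subtracting sphere 1 from 2 and 3
linear system: -0.5928x+0.4032y = 0.0127−0.2899z; -0.5783x+-0.3781y = 0.0092−0.0702z
det = 0.4573;  x = -0.0186+0.3016z,  y = 0.0041+-0.2757z
quadratic in z: (1.1670)z²+(0.0858)z+(-0.1998)=0, √Δ=0.9694 → z ∈ {-0.4521, 0.3786}; z = -0.4521 (taking z<0)
x = -0.1549, y = 0.1287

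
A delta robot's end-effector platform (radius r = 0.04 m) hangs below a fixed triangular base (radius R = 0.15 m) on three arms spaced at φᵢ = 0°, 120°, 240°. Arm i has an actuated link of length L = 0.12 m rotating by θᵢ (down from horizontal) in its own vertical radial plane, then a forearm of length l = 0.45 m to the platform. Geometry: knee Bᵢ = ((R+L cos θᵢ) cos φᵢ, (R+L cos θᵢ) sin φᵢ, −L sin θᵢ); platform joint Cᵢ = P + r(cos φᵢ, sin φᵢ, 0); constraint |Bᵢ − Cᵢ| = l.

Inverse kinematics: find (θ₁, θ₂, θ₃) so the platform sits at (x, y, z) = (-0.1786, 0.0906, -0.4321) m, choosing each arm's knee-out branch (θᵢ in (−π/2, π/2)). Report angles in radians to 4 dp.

θ₁ = 1.3964, θ₂ = 0.0004, θ₃ = 0.6982

rotate P by −φ1: (-0.1786, 0.0906, -0.4321)
  A=0.2886, B=-0.4321, C=(l²−L²−A²−y'²−z²)/(2L)=-0.3755
  θ1 = atan2(B,A) + arccos(C/0.5196) = 1.3964
rotate P by −φ2: (0.1678, 0.1094, -0.4321)
  e−x'=-0.0578;  (l²−L²−(e−x')²−y'²−z²)/2L = -0.0580
  γ=atan2(-0.4321,-0.0578)=-1.7037;  ψ=arccos(-0.1329)=1.7041;  θ2=γ+ψ≈0.0004
φ3=240.0° → target in arm frame (0.0108, -0.2000)
  e−x'=0.0992;  (l²−L²−(e−x')²−y'²−z²)/2L = -0.2018
  θ3 = atan2(B,A) + arccos(C/0.4433) = 0.6982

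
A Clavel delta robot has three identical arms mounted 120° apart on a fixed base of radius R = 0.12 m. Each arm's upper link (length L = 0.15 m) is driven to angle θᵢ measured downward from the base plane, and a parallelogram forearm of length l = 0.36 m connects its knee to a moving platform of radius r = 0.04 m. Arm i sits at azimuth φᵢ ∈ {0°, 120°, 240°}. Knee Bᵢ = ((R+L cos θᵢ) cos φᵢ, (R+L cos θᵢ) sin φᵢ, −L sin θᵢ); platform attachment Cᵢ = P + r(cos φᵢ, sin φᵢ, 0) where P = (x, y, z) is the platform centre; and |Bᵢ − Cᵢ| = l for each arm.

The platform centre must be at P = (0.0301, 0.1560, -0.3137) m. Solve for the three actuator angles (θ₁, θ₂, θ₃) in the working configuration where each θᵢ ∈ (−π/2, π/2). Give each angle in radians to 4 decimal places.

φ1=0.0° → target in arm frame (0.0301, 0.1560)
  A=0.0499, B=-0.3137, C=(l²−L²−A²−y'²−z²)/(2L)=-0.0604
  θ1 = atan2(B,A) + arccos(C/0.3176) = 0.3492
arm 2 (φ=120.0°): x'=0.1200, y'=-0.1041
  A=-0.0400, B=-0.3137, C=(l²−L²−A²−y'²−z²)/(2L)=-0.0125
  γ=atan2(-0.3137,-0.0400)=-1.6978;  ψ=arccos(-0.0394)=1.6102;  θ2=γ+ψ≈-0.0875
rotate P by −φ3: (-0.1501, -0.0519, -0.3137)
  e−x'=0.2301;  (l²−L²−(e−x')²−y'²−z²)/2L = -0.1566
  γ=atan2(-0.3137,0.2301)=-0.9378;  ψ=arccos(-0.4024)=1.9850;  θ3=γ+ψ≈1.0471

θ₁ = 0.3492, θ₂ = -0.0875, θ₃ = 1.0471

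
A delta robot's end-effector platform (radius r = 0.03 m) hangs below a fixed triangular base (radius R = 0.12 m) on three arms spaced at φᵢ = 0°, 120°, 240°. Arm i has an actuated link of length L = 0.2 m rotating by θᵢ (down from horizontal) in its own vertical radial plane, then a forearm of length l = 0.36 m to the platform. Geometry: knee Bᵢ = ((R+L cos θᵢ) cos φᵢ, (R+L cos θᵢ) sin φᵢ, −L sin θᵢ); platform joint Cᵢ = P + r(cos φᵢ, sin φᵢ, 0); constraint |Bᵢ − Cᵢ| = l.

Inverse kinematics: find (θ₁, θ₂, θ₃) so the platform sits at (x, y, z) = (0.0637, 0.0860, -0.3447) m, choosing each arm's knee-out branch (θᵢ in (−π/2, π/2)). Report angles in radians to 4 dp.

φ1=0.0° → target in arm frame (0.0637, 0.0860)
  A=0.0263, B=-0.3447, C=(l²−L²−A²−y'²−z²)/(2L)=-0.0933
  θ1 = atan2(B,A) + arccos(C/0.3457) = 0.3493
arm 2 (φ=120.0°): x'=0.0426, y'=-0.0982
  A=0.0474, B=-0.3447, C=(l²−L²−A²−y'²−z²)/(2L)=-0.1027
  √(A²+B²)=0.3479;  θ2 = -1.4342+1.8706 ≈ 0.4363
rotate P by −φ3: (-0.1063, 0.0122, -0.3447)
  e−x'=0.1963;  (l²−L²−(e−x')²−y'²−z²)/2L = -0.1698
  θ3 = atan2(B,A) + arccos(C/0.3967) = 0.9600

θ₁ = 0.3493, θ₂ = 0.4363, θ₃ = 0.9600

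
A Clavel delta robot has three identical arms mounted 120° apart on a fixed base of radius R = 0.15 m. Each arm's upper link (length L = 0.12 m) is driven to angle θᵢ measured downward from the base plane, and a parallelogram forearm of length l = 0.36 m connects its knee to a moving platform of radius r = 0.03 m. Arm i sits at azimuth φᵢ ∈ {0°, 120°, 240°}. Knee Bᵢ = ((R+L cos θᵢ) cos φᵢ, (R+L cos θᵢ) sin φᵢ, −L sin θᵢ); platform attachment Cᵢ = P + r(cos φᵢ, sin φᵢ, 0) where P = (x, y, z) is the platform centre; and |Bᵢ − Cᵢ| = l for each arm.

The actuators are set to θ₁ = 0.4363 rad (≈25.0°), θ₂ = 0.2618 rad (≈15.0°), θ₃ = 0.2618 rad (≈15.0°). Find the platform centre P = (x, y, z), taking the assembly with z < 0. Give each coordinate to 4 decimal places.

S1 = (0.2288·cos0.0°, 0.2288·sin0.0°, -0.0507) = (0.2288, 0.0000, -0.0507)
φ2=120.0°: virtual centre (-0.1180, 0.2043, -0.0311), radius l
arm 3 at φ=240.0°: e+L cos θ3 = 0.2359;  S3 = (-0.1180, -0.2043, -0.0311)
eliminate P² terms by subtracting sphere 1 from 2 and 3
plane₁₂: -0.6934x+0.4086y+0.0393z = 0.0017
Cramer: x(z) = -0.0025+0.0567z;  y(z) = 0.0000-0.0000z
into |P−S₁|² = l²: 1.0032z² + 0.0752z + -0.0736 = 0;  Δ = 0.3008;  z = -0.3108 or 0.2359 → z<0 root = -0.3108
x = -0.0201, y = 0.0000

(-0.0201, 0.0000, -0.3108)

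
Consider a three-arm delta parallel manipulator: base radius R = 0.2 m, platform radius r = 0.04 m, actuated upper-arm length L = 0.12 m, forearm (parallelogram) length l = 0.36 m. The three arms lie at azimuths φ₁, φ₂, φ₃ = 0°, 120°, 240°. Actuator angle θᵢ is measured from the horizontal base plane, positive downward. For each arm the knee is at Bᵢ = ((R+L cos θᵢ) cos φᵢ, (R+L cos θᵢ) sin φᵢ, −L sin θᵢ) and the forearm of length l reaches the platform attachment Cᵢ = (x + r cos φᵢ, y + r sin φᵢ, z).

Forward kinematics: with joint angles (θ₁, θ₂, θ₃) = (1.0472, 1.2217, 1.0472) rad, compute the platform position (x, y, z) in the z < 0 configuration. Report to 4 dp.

φ1=0.0°: virtual centre (0.2200, 0.0000, -0.1039), radius l
φ2=120.0°: virtual centre (-0.1005, 0.1741, -0.1128), radius l
arm 3 at φ=240.0°: e+L cos θ3 = 0.2200;  O3 = (-0.1100, -0.1905, -0.1039)
eliminate P² terms by subtracting sphere 1 from 2 and 3
linear system: -0.6410x+0.3482y = -0.0061−-0.0177z; -0.6600x+-0.3811y = 0.0000−0.0000z
Cramer: x(z) = 0.0049-0.0142z;  y(z) = -0.0084+0.0246z
sphere 1 gives Az²+Bz+C=0 with A=1.0008, B=0.2135, C=-0.0724;  B²−4AC=0.3356;  roots -0.3961, 0.1828;  negative root z = -0.3961
x = 0.0105, y = -0.0182

(0.0105, -0.0182, -0.3961)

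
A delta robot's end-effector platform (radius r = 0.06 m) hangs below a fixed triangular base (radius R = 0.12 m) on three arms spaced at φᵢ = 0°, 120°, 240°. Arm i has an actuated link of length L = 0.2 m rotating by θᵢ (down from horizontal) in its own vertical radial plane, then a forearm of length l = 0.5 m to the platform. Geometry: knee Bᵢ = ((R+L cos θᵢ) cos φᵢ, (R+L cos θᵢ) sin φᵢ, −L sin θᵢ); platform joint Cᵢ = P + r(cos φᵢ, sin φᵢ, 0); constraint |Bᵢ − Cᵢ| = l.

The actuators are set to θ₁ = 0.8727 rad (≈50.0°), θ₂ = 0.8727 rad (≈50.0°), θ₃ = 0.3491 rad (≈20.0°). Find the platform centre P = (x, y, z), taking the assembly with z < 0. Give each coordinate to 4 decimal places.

arm 1 at φ=0.0°: (R−r)+L cos θ1 = 0.1886;  S1 = (0.1886, 0.0000, -0.1532)
S2 = (0.1886·cos120.0°, 0.1886·sin120.0°, -0.1532) = (-0.0943, 0.1633, -0.1532)
arm 3 at φ=240.0°: (R−r)+L cos θ3 = 0.2479;  S3 = (-0.1240, -0.2147, -0.0684)
subtract pairs → two planes through P
plane₁₂: -0.5657x+0.3266y+0.0000z = 0.0000
det = 0.4470;  x = -0.0052+0.1239z,  y = -0.0090+0.2146z
into |P−S₁|² = l²: 1.0614z² + 0.2545z + -0.1889 = 0;  Δ = 0.8668;  z = -0.5585 or 0.3187 → z<0 root = -0.5585
x = -0.0744, y = -0.1289

(-0.0744, -0.1289, -0.5585)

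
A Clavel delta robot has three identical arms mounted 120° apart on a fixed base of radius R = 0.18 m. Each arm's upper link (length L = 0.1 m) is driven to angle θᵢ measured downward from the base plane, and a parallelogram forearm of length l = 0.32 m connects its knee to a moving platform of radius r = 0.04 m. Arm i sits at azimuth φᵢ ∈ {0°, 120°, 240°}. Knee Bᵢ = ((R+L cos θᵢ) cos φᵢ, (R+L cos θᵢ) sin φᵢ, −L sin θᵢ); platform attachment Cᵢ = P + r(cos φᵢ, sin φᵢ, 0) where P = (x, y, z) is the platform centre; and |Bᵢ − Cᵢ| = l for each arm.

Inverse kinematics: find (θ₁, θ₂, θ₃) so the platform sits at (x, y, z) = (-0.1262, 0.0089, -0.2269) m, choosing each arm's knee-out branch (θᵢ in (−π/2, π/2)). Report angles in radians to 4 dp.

arm 1 (φ=0.0°): x'=-0.1262, y'=0.0089
  e−x'=0.2662;  (l²−L²−(e−x')²−y'²−z²)/2L = -0.1501
  √(A²+B²)=0.3498;  θ1 = -0.7059+2.0144 ≈ 1.3085
φ2=120.0° → target in arm frame (0.0708, 0.1048)
  A=0.0692, B=-0.2269, C=(l²−L²−A²−y'²−z²)/(2L)=0.1257
  √(A²+B²)=0.2372;  θ2 = -1.2748+1.0124 ≈ -0.2624
rotate P by −φ3: (0.0554, -0.1137, -0.2269)
  A cos θ + B sin θ = C:  0.0846·cos θ + -0.2269·sin θ = 0.1041
  θ3 = atan2(B,A) + arccos(C/0.2422) = -0.0875

θ₁ = 1.3085, θ₂ = -0.2624, θ₃ = -0.0875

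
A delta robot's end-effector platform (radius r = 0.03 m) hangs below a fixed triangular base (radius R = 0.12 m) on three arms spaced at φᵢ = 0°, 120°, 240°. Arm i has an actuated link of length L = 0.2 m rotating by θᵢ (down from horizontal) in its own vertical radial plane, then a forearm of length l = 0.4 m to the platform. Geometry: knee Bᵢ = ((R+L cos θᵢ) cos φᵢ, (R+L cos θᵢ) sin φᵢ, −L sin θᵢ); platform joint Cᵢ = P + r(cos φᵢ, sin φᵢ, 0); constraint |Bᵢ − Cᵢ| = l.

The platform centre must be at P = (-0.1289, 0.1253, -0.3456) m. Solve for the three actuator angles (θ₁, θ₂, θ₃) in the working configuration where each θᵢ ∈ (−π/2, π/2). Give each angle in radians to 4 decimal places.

arm 1 (φ=0.0°): x'=-0.1289, y'=0.1253
  e−x'=0.2189;  (l²−L²−(e−x')²−y'²−z²)/2L = -0.1576
  γ=atan2(-0.3456,0.2189)=-1.0062;  ψ=arccos(-0.3853)=1.9664;  θ1=γ+ψ≈0.9602
arm 2 (φ=120.0°): x'=0.1730, y'=0.0490
  A cos θ + B sin θ = C:  -0.0830·cos θ + -0.3456·sin θ = -0.0218
  θ2 = atan2(B,A) + arccos(C/0.3554) = -0.1742
arm 3 (φ=240.0°): x'=-0.0441, y'=-0.1743
  e−x'=0.1341;  (l²−L²−(e−x')²−y'²−z²)/2L = -0.1195
  θ3 = atan2(B,A) + arccos(C/0.3707) = 0.6982

θ₁ = 0.9602, θ₂ = -0.1742, θ₃ = 0.6982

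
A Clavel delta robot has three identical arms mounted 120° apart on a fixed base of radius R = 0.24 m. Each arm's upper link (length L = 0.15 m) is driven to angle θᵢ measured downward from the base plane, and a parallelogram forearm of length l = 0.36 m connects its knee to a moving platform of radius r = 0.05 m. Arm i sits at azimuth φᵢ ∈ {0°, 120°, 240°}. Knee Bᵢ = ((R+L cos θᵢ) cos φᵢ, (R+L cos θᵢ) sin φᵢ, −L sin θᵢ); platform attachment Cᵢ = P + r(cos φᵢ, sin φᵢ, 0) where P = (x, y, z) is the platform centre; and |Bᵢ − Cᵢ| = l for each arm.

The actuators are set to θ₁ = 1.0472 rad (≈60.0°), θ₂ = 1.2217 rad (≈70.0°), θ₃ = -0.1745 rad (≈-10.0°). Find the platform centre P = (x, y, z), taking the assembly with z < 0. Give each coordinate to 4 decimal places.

(-0.0460, -0.1205, -0.2654)

φ1=0.0°: virtual centre (0.2650, 0.0000, -0.1299), radius l
φ2=120.0°: virtual centre (-0.1207, 0.2090, -0.1410), radius l
arm 3 at φ=240.0°: e+L cos θ3 = 0.3377;  O3 = (-0.1689, -0.2925, 0.0260)
eliminate P² terms by subtracting sphere 1 from 2 and 3
plane₁₂: -0.7713x+0.4180y+-0.0221z = -0.0090
Cramer: x(z) = -0.0077+0.1443z;  y(z) = -0.0358+0.3191z
quadratic in z: (1.1227)z²+(0.1583)z+(-0.0371)=0, √Δ=0.4376 → z ∈ {-0.2654, 0.1244}; z = -0.2654 (taking z<0)
x = -0.0460, y = -0.1205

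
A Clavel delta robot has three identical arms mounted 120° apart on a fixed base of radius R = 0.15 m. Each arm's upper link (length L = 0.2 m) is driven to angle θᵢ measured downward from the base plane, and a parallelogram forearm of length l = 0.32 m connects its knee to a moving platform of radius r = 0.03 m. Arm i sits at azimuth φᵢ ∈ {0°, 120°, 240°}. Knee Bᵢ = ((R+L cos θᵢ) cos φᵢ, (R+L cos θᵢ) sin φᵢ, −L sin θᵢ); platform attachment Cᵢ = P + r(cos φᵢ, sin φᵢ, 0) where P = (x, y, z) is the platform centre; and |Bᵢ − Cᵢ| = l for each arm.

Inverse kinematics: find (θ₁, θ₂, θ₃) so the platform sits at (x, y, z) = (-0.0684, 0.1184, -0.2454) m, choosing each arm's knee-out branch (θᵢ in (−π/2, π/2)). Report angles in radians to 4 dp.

θ₁ = 1.0472, θ₂ = -0.0874, θ₃ = 1.0470

arm 1 (φ=0.0°): x'=-0.0684, y'=0.1184
  A cos θ + B sin θ = C:  0.1884·cos θ + -0.2454·sin θ = -0.1183
  θ1 = atan2(B,A) + arccos(C/0.3094) = 1.0472
arm 2 (φ=120.0°): x'=0.1367, y'=0.0000
  e−x'=-0.0167;  (l²−L²−(e−x')²−y'²−z²)/2L = 0.0047
  √(A²+B²)=0.2460;  θ2 = -1.6389+1.5515 ≈ -0.0874
φ3=240.0° → target in arm frame (-0.0683, -0.1184)
  A=0.1883, B=-0.2454, C=(l²−L²−A²−y'²−z²)/(2L)=-0.1183
  γ=atan2(-0.2454,0.1883)=-0.9162;  ψ=arccos(-0.3824)=1.9632;  θ3=γ+ψ≈1.0470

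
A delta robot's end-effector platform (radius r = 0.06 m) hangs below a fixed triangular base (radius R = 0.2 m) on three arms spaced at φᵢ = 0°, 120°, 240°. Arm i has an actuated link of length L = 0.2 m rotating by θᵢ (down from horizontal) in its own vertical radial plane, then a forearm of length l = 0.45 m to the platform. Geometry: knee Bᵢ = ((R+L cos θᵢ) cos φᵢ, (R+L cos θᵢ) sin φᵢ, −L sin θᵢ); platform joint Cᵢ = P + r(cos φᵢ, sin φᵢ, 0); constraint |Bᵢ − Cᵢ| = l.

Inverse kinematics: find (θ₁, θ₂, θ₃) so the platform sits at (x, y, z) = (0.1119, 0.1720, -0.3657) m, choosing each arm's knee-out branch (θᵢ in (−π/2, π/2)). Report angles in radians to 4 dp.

θ₁ = 0.0877, θ₂ = 0.1746, θ₃ = 1.2220

φ1=0.0° → target in arm frame (0.1119, 0.1720)
  e−x'=0.0281;  (l²−L²−(e−x')²−y'²−z²)/2L = -0.0040
  θ1 = atan2(B,A) + arccos(C/0.3668) = 0.0877
φ2=120.0° → target in arm frame (0.0930, -0.1829)
  A=0.0470, B=-0.3657, C=(l²−L²−A²−y'²−z²)/(2L)=-0.0173
  √(A²+B²)=0.3687;  θ2 = -1.4430+1.6176 ≈ 0.1746
φ3=240.0° → target in arm frame (-0.2049, 0.0109)
  A cos θ + B sin θ = C:  0.3449·cos θ + -0.3657·sin θ = -0.2258
  γ=atan2(-0.3657,0.3449)=-0.8147;  ψ=arccos(-0.4492)=2.0366;  θ3=γ+ψ≈1.2220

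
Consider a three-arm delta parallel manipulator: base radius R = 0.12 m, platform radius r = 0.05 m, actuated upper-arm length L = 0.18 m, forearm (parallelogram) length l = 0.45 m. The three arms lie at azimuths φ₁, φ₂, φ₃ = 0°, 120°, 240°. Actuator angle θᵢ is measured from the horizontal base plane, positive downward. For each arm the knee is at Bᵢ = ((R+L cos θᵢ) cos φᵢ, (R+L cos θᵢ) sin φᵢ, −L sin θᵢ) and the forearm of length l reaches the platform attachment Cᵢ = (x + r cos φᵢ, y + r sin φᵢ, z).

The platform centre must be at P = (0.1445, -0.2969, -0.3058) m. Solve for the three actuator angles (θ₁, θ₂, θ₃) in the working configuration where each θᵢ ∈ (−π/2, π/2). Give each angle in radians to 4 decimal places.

θ₁ = -0.0874, θ₂ = 1.3963, θ₃ = -0.2617

arm 1 (φ=0.0°): x'=0.1445, y'=-0.2969
  e−x'=-0.0745;  (l²−L²−(e−x')²−y'²−z²)/2L = -0.0475
  θ1 = atan2(B,A) + arccos(C/0.3147) = -0.0874
rotate P by −φ2: (-0.3294, 0.0233, -0.3058)
  A cos θ + B sin θ = C:  0.3994·cos θ + -0.3058·sin θ = -0.2318
  γ=atan2(-0.3058,0.3994)=-0.6535;  ψ=arccos(-0.4609)=2.0498;  θ2=γ+ψ≈1.3963
φ3=240.0° → target in arm frame (0.1849, 0.2736)
  e−x'=-0.1149;  (l²−L²−(e−x')²−y'²−z²)/2L = -0.0318
  θ3 = atan2(B,A) + arccos(C/0.3267) = -0.2617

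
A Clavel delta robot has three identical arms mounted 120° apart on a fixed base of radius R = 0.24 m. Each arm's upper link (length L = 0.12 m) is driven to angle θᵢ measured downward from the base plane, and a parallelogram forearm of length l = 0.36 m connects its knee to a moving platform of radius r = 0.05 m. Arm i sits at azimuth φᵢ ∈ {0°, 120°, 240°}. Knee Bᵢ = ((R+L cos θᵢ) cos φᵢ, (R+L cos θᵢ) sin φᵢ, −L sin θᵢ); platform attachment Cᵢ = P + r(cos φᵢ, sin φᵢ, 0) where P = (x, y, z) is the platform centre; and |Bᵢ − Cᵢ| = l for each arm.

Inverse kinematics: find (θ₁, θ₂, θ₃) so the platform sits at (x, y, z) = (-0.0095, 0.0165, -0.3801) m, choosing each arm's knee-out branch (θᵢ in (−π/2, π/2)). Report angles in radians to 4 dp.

θ₁ = 1.2218, θ₂ = 1.0474, θ₃ = 1.2220

rotate P by −φ1: (-0.0095, 0.0165, -0.3801)
  A cos θ + B sin θ = C:  0.1995·cos θ + -0.3801·sin θ = -0.2890
  √(A²+B²)=0.4293;  θ1 = -1.0875+2.3092 ≈ 1.2218
φ2=120.0° → target in arm frame (0.0190, 0.0000)
  A=0.1710, B=-0.3801, C=(l²−L²−A²−y'²−z²)/(2L)=-0.2438
  γ=atan2(-0.3801,0.1710)=-1.1481;  ψ=arccos(-0.5849)=2.1955;  θ2=γ+ψ≈1.0474
φ3=240.0° → target in arm frame (-0.0095, -0.0165)
  e−x'=0.1995;  (l²−L²−(e−x')²−y'²−z²)/2L = -0.2890
  θ3 = atan2(B,A) + arccos(C/0.4293) = 1.2220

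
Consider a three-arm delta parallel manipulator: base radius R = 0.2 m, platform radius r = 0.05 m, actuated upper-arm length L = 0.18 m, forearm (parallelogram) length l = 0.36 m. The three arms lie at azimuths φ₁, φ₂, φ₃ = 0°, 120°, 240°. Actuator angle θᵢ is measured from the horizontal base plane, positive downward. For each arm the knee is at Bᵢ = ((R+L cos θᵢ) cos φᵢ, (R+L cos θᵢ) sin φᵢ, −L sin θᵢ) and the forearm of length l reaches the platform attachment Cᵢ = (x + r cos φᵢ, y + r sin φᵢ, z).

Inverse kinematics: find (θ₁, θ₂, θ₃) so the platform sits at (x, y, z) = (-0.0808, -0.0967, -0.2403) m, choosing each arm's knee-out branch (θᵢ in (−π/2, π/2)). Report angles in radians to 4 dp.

θ₁ = 0.9596, θ₂ = 0.7852, θ₃ = -0.3489

rotate P by −φ1: (-0.0808, -0.0967, -0.2403)
  A cos θ + B sin θ = C:  0.2308·cos θ + -0.2403·sin θ = -0.0643
  θ1 = atan2(B,A) + arccos(C/0.3332) = 0.9596
rotate P by −φ2: (-0.0433, 0.1183, -0.2403)
  A=0.1933, B=-0.2403, C=(l²−L²−A²−y'²−z²)/(2L)=-0.0331
  θ2 = atan2(B,A) + arccos(C/0.3084) = 0.7852
rotate P by −φ3: (0.1241, -0.0216, -0.2403)
  A cos θ + B sin θ = C:  0.0259·cos θ + -0.2403·sin θ = 0.1064
  γ=atan2(-0.2403,0.0259)=-1.4636;  ψ=arccos(0.4404)=1.1147;  θ3=γ+ψ≈-0.3489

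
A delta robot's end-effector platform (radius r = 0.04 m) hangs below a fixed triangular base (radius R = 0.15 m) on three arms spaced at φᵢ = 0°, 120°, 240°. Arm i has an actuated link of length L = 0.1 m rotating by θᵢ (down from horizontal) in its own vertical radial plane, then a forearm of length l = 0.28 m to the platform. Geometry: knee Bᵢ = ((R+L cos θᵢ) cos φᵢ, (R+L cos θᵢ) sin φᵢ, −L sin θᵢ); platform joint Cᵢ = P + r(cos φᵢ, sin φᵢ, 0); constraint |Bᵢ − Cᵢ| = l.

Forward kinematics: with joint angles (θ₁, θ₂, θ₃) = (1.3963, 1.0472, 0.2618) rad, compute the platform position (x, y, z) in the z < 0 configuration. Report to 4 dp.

(-0.0762, -0.0641, -0.2798)

S1 = (0.1274·cos0.0°, 0.1274·sin0.0°, -0.0985) = (0.1274, 0.0000, -0.0985)
φ2=120.0°: virtual centre (-0.0800, 0.1386, -0.0866), radius l
S3 = (0.2066·cos240.0°, 0.2066·sin240.0°, -0.0259) = (-0.1033, -0.1789, -0.0259)
|S₂|²−|S₁|² = 0.0072;  |S₃|²−|S₁|² = 0.0174
[-0.4147 0.2771 0.0238]·P = 0.0072;  [-0.4613 -0.3578 0.1452]·P = 0.0174
Cramer: x(z) = -0.0268+0.1764z;  y(z) = -0.0142+0.1783z
quadratic in z: (1.0629)z²+(0.1375)z+(-0.0447)=0, √Δ=0.4573 → z ∈ {-0.2798, 0.1504}; z = -0.2798 (taking z<0)
x = -0.0762, y = -0.0641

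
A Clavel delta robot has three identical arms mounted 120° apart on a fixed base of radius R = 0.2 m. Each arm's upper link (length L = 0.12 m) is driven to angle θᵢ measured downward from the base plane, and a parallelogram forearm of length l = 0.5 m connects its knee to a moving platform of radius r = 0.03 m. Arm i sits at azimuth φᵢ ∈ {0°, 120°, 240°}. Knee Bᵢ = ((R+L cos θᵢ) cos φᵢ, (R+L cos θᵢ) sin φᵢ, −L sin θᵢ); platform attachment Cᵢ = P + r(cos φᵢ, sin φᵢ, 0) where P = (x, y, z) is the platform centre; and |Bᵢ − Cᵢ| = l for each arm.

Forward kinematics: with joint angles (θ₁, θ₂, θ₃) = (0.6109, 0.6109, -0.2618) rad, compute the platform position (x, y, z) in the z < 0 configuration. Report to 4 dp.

(-0.0556, -0.0963, -0.4374)

arm 1 at φ=0.0°: (R−r)+L cos θ1 = 0.2683;  S1 = (0.2683, 0.0000, -0.0688)
φ2=120.0°: virtual centre (-0.1341, 0.2324, -0.0688), radius l
S3 = (0.2859·cos240.0°, 0.2859·sin240.0°, 0.0311) = (-0.1430, -0.2476, 0.0311)
subtract pairs → two planes through P
[-0.8049 0.4647 0.0000]·P = 0.0000;  [-0.8225 -0.4952 0.1998]·P = 0.0060
Cramer: x(z) = -0.0036+0.1189z;  y(z) = -0.0062+0.2059z
into |P−S₁|² = l²: 1.0565z² + 0.0705z + -0.1713 = 0;  Δ = 0.7290;  z = -0.4374 or 0.3707 → z<0 root = -0.4374
x = -0.0556, y = -0.0963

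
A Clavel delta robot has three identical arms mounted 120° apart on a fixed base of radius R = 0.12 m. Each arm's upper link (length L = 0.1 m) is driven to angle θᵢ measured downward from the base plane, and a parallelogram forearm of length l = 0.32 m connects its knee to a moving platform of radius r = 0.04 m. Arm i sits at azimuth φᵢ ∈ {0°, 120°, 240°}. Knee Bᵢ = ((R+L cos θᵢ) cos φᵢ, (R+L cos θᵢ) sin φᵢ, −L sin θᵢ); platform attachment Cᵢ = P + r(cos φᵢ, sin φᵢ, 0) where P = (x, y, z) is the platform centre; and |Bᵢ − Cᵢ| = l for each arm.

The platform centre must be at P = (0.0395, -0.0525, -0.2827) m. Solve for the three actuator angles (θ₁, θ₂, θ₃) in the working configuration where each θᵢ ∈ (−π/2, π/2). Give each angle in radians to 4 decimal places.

θ₁ = 0.0003, θ₂ = 0.6114, θ₃ = 0.0874

arm 1 (φ=0.0°): x'=0.0395, y'=-0.0525
  A cos θ + B sin θ = C:  0.0405·cos θ + -0.2827·sin θ = 0.0404
  √(A²+B²)=0.2856;  θ1 = -1.4285+1.4288 ≈ 0.0003
arm 2 (φ=120.0°): x'=-0.0652, y'=-0.0080
  A cos θ + B sin θ = C:  0.1452·cos θ + -0.2827·sin θ = -0.0434
  θ2 = atan2(B,A) + arccos(C/0.3178) = 0.6114
φ3=240.0° → target in arm frame (0.0257, 0.0605)
  A=0.0543, B=-0.2827, C=(l²−L²−A²−y'²−z²)/(2L)=0.0294
  √(A²+B²)=0.2879;  θ3 = -1.3811+1.4685 ≈ 0.0874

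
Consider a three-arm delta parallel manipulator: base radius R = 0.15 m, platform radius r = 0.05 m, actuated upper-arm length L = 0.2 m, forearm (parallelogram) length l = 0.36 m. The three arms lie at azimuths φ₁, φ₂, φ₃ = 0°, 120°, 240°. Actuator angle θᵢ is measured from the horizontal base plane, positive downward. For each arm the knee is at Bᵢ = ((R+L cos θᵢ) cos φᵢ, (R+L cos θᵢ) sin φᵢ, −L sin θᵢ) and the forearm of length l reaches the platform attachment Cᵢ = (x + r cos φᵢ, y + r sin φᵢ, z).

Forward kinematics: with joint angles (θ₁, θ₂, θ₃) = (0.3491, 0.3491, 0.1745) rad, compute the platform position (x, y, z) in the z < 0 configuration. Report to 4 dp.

arm 1 at φ=0.0°: (R−r)+L cos θ1 = 0.2879;  O1 = (0.2879, 0.0000, -0.0684)
φ2=120.0°: virtual centre (-0.1440, 0.2494, -0.0684), radius l
arm 3 at φ=240.0°: (R−r)+L cos θ3 = 0.2970;  O3 = (-0.1485, -0.2572, -0.0347)
subtract pairs → two planes through P
linear system: -0.8638x+0.4987y = 0.0000−0.0000z; -0.8728x+-0.5144y = 0.0018−0.0674z
Cramer: x(z) = -0.0010+0.0382z;  y(z) = -0.0018+0.0662z
into |P−O₁|² = l²: 1.0058z² + 0.1145z + -0.0414 = 0;  Δ = 0.1798;  z = -0.2677 or 0.1538 → z<0 root = -0.2677
x = -0.0112, y = -0.0195

(-0.0112, -0.0195, -0.2677)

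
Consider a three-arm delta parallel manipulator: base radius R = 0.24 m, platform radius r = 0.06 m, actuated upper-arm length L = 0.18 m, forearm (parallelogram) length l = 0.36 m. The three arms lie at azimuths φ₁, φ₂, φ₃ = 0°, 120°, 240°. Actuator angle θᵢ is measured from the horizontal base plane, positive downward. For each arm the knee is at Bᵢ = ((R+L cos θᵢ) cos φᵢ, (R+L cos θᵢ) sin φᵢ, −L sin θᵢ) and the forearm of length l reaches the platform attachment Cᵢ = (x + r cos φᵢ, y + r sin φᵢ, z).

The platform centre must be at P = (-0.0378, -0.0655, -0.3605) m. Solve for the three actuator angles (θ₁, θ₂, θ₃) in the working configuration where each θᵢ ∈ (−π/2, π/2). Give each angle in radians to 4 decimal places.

rotate P by −φ1: (-0.0378, -0.0655, -0.3605)
  A cos θ + B sin θ = C:  0.2178·cos θ + -0.3605·sin θ = -0.2347
  θ1 = atan2(B,A) + arccos(C/0.4212) = 1.1345
φ2=120.0° → target in arm frame (-0.0378, 0.0655)
  A cos θ + B sin θ = C:  0.2178·cos θ + -0.3605·sin θ = -0.2347
  γ=atan2(-0.3605,0.2178)=-1.0273;  ψ=arccos(-0.5572)=2.1619;  θ2=γ+ψ≈1.1346
rotate P by −φ3: (0.0756, 0.0000, -0.3605)
  A=0.1044, B=-0.3605, C=(l²−L²−A²−y'²−z²)/(2L)=-0.1213
  γ=atan2(-0.3605,0.1044)=-1.2890;  ψ=arccos(-0.3231)=1.8998;  θ3=γ+ψ≈0.6108

θ₁ = 1.1345, θ₂ = 1.1346, θ₃ = 0.6108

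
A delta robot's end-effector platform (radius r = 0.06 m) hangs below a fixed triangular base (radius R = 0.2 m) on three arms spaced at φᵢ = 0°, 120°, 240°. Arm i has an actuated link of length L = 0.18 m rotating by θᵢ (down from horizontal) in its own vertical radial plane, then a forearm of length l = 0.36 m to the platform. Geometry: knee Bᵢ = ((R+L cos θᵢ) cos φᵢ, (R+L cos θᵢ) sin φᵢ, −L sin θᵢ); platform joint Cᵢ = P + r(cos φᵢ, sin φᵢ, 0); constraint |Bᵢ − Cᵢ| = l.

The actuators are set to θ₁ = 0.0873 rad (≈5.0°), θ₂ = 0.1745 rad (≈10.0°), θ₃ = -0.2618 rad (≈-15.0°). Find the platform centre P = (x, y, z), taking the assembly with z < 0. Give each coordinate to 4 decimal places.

arm 1 at φ=0.0°: ρ1 = 0.3193;  S1 = (0.3193, 0.0000, -0.0157)
arm 2 at φ=120.0°: ρ2 = 0.3173;  S2 = (-0.1586, 0.2748, -0.0313)
S3 = (0.3139·cos240.0°, 0.3139·sin240.0°, 0.0466) = (-0.1569, -0.2718, 0.0466)
|S₂|²−|S₁|² = -0.0006;  |S₃|²−|S₁|² = -0.0015
linear system: -0.9559x+0.5495y = -0.0006−-0.0311z; -0.9525x+-0.5436y = -0.0015−0.1246z
Cramer: x(z) = 0.0011+0.0494z;  y(z) = 0.0009+0.1426z
into |P−S₁|² = l²: 1.0228z² + 0.0002z + -0.0281 = 0;  Δ = 0.1149;  z = -0.1658 or 0.1656 → z<0 root = -0.1658
x = -0.0071, y = -0.0228

(-0.0071, -0.0228, -0.1658)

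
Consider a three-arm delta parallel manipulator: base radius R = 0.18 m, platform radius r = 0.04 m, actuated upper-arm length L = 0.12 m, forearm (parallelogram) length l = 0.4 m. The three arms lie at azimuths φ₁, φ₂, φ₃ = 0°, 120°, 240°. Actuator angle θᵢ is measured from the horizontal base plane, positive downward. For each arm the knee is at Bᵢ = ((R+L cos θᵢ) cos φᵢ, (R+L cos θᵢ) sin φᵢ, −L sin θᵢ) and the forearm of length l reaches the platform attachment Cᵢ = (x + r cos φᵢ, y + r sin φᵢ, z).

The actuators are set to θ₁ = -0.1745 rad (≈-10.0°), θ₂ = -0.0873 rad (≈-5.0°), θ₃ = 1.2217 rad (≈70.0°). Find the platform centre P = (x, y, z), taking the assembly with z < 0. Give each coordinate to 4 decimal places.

φ1=0.0°: virtual centre (0.2582, 0.0000, 0.0208), radius l
S2 = (0.2595·cos120.0°, 0.2595·sin120.0°, 0.0105) = (-0.1298, 0.2248, 0.0105)
arm 3 at φ=240.0°: ρ3 = 0.1810;  S3 = (-0.0905, -0.1568, -0.1128)
eliminate P² terms by subtracting sphere 1 from 2 and 3
linear system: -0.7759x+0.4495y = 0.0004−-0.0207z; -0.6974x+-0.3136y = -0.0216−-0.2672z
Cramer: x(z) = 0.0172-0.2274z;  y(z) = 0.0306-0.3463z
quadratic in z: (1.1717)z²+(0.0467)z+(-0.1006)=0, √Δ=0.6881 → z ∈ {-0.3136, 0.2737}; z = -0.3136 (taking z<0)
x = 0.0885, y = 0.1392

(0.0885, 0.1392, -0.3136)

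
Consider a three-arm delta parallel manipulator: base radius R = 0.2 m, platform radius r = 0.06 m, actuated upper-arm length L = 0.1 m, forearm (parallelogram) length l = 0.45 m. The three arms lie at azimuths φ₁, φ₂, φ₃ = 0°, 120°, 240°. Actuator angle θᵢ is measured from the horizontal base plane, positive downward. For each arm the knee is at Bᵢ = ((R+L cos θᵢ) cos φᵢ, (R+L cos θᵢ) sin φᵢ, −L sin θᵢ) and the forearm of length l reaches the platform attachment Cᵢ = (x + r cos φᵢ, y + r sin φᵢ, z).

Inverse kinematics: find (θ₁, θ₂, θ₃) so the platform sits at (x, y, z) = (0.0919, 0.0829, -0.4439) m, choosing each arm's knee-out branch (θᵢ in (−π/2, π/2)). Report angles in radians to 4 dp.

θ₁ = 0.2623, θ₂ = 0.6110, θ₃ = 1.3093

φ1=0.0° → target in arm frame (0.0919, 0.0829)
  A=0.0481, B=-0.4439, C=(l²−L²−A²−y'²−z²)/(2L)=-0.0687
  √(A²+B²)=0.4465;  θ1 = -1.4629+1.7252 ≈ 0.2623
arm 2 (φ=120.0°): x'=0.0258, y'=-0.1210
  e−x'=0.1142;  (l²−L²−(e−x')²−y'²−z²)/2L = -0.1611
  γ=atan2(-0.4439,0.1142)=-1.3191;  ψ=arccos(-0.3516)=1.9301;  θ2=γ+ψ≈0.6110
φ3=240.0° → target in arm frame (-0.1177, 0.0381)
  A=0.2577, B=-0.4439, C=(l²−L²−A²−y'²−z²)/(2L)=-0.3622
  γ=atan2(-0.4439,0.2577)=-1.0447;  ψ=arccos(-0.7056)=2.3540;  θ3=γ+ψ≈1.3093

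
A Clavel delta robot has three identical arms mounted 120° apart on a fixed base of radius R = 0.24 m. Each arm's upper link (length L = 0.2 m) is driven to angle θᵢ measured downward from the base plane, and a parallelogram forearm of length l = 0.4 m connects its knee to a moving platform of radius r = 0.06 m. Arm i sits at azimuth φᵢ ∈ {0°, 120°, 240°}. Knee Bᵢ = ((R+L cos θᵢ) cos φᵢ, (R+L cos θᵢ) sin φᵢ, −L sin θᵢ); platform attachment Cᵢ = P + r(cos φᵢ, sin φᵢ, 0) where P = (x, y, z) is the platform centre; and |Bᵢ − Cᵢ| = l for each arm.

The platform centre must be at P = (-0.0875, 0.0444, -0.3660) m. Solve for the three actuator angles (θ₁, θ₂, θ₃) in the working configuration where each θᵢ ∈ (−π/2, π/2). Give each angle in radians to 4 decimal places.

φ1=0.0° → target in arm frame (-0.0875, 0.0444)
  A cos θ + B sin θ = C:  0.2675·cos θ + -0.3660·sin θ = -0.2187
  γ=atan2(-0.3660,0.2675)=-0.9396;  ψ=arccos(-0.4824)=2.0742;  θ1=γ+ψ≈1.1346
φ2=120.0° → target in arm frame (0.0822, 0.0536)
  A cos θ + B sin θ = C:  0.0978·cos θ + -0.3660·sin θ = -0.0660
  γ=atan2(-0.3660,0.0978)=-1.3097;  ψ=arccos(-0.1742)=1.7458;  θ2=γ+ψ≈0.4362
arm 3 (φ=240.0°): x'=0.0053, y'=-0.0980
  A=0.1747, B=-0.3660, C=(l²−L²−A²−y'²−z²)/(2L)=-0.1352
  θ3 = atan2(B,A) + arccos(C/0.4056) = 0.7852

θ₁ = 1.1346, θ₂ = 0.4362, θ₃ = 0.7852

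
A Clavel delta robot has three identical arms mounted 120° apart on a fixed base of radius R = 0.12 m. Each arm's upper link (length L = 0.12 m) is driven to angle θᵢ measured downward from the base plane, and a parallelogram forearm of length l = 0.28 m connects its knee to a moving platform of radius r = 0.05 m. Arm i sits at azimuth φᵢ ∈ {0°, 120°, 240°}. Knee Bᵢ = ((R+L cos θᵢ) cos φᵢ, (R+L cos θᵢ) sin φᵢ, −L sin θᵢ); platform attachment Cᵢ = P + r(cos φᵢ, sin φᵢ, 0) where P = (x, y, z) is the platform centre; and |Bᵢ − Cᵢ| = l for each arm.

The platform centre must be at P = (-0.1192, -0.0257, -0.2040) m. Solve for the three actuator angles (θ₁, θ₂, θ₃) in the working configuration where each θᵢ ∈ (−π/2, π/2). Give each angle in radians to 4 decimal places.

rotate P by −φ1: (-0.1192, -0.0257, -0.2040)
  A=0.1892, B=-0.2040, C=(l²−L²−A²−y'²−z²)/(2L)=-0.0586
  γ=atan2(-0.2040,0.1892)=-0.8230;  ψ=arccos(-0.2108)=1.7831;  θ1=γ+ψ≈0.9601
arm 2 (φ=120.0°): x'=0.0373, y'=0.1161
  A cos θ + B sin θ = C:  0.0327·cos θ + -0.2040·sin θ = 0.0327
  √(A²+B²)=0.2066;  θ2 = -1.4121+1.4120 ≈ -0.0001
arm 3 (φ=240.0°): x'=0.0819, y'=-0.0904
  A cos θ + B sin θ = C:  -0.0119·cos θ + -0.2040·sin θ = 0.0586
  √(A²+B²)=0.2043;  θ3 = -1.6289+1.2797 ≈ -0.3491

θ₁ = 0.9601, θ₂ = -0.0001, θ₃ = -0.3491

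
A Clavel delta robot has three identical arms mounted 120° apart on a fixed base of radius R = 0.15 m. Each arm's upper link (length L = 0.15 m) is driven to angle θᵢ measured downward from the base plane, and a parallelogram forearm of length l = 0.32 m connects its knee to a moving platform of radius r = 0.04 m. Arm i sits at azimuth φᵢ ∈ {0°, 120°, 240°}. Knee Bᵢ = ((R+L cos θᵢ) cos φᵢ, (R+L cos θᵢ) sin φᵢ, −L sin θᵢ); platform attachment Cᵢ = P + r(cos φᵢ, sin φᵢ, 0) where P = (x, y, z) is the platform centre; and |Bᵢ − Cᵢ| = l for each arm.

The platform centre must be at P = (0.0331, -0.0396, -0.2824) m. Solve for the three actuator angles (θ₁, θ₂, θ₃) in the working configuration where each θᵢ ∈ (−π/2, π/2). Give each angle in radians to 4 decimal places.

arm 1 (φ=0.0°): x'=0.0331, y'=-0.0396
  A=0.0769, B=-0.2824, C=(l²−L²−A²−y'²−z²)/(2L)=-0.0244
  γ=atan2(-0.2824,0.0769)=-1.3049;  ψ=arccos(-0.0835)=1.6544;  θ1=γ+ψ≈0.3495
rotate P by −φ2: (-0.0508, -0.0089, -0.2824)
  e−x'=0.1608;  (l²−L²−(e−x')²−y'²−z²)/2L = -0.0860
  √(A²+B²)=0.3250;  θ2 = -1.0531+1.8386 ≈ 0.7855
φ3=240.0° → target in arm frame (0.0177, 0.0485)
  e−x'=0.0923;  (l²−L²−(e−x')²−y'²−z²)/2L = -0.0357
  θ3 = atan2(B,A) + arccos(C/0.2971) = 0.4362

θ₁ = 0.3495, θ₂ = 0.7855, θ₃ = 0.4362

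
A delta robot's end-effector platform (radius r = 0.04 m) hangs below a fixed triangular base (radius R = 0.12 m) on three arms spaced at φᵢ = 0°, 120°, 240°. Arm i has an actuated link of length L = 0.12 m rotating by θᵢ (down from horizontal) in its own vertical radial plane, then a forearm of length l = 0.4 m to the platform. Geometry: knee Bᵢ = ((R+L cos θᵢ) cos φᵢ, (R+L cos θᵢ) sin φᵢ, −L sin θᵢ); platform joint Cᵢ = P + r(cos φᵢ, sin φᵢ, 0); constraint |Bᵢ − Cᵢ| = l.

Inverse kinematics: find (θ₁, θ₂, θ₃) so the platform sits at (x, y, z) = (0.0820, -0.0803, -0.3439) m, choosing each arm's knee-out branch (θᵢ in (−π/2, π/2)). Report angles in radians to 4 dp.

rotate P by −φ1: (0.0820, -0.0803, -0.3439)
  e−x'=-0.0020;  (l²−L²−(e−x')²−y'²−z²)/2L = 0.0870
  √(A²+B²)=0.3439;  θ1 = -1.5766+1.3150 ≈ -0.2616
arm 2 (φ=120.0°): x'=-0.1105, y'=-0.0309
  A cos θ + B sin θ = C:  0.1905·cos θ + -0.3439·sin θ = -0.0414
  γ=atan2(-0.3439,0.1905)=-1.0648;  ψ=arccos(-0.1052)=1.6762;  θ2=γ+ψ≈0.6113
φ3=240.0° → target in arm frame (0.0285, 0.1112)
  A=0.0515, B=-0.3439, C=(l²−L²−A²−y'²−z²)/(2L)=0.0514
  √(A²+B²)=0.3477;  θ3 = -1.4223+1.4225 ≈ 0.0003

θ₁ = -0.2616, θ₂ = 0.6113, θ₃ = 0.0003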